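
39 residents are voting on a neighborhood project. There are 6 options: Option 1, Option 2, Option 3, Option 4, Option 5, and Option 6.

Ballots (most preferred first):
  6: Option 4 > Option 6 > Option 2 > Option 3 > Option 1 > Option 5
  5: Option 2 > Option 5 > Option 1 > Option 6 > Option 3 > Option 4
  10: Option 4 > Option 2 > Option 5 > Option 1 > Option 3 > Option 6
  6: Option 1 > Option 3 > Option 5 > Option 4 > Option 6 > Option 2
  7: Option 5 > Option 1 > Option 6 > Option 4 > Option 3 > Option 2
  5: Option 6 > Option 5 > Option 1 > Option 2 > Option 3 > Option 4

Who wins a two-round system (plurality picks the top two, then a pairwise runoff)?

Option 5

Round 1 first-place votes: Option 1 6, Option 2 5, Option 3 0, Option 4 16, Option 5 7, Option 6 5. Option 4 and Option 5 advance.
Runoff: Option 4 is ranked above Option 5 on 16 ballots, Option 5 above Option 4 on 23.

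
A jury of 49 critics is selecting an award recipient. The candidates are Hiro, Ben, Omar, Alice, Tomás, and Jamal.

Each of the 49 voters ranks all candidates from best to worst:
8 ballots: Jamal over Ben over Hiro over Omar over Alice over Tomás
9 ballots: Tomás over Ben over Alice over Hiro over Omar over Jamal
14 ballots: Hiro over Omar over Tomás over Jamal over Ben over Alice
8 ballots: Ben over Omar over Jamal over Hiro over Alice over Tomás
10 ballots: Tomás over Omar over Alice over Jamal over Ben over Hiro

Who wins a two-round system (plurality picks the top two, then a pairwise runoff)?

Hiro

Round 1 first-place votes: Hiro 14, Ben 8, Omar 0, Alice 0, Tomás 19, Jamal 8. Tomás and Hiro advance.
Runoff: Tomás is ranked above Hiro on 19 ballots, Hiro above Tomás on 30.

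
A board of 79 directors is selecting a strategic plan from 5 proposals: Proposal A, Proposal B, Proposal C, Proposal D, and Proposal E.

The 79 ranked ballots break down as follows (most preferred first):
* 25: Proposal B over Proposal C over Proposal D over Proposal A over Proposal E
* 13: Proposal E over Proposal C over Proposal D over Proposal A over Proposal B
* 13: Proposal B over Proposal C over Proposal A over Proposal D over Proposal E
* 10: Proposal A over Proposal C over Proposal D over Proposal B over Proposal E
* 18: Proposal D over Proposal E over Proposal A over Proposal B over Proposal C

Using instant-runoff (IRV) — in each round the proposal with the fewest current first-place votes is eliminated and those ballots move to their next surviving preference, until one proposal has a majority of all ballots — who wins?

Proposal D

Round 1: Proposal A 10, Proposal B 38, Proposal C 0, Proposal D 18, Proposal E 13. Proposal C eliminated.
Round 2: Proposal A 10, Proposal B 38, Proposal D 18, Proposal E 13. Proposal A eliminated.
Round 3: Proposal B 38, Proposal D 28, Proposal E 13. Proposal E eliminated.
Round 4: Proposal B 38, Proposal D 41. Proposal D has a majority (≥40).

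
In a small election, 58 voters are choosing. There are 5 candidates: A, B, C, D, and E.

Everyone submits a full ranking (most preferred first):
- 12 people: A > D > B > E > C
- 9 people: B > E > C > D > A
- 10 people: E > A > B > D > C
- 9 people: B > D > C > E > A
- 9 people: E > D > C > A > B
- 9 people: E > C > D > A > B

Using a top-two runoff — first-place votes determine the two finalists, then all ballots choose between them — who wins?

Round 1 first-place votes: A 12, B 18, C 0, D 0, E 28. E and B advance.
Runoff: E is ranked above B on 28 ballots, B above E on 30.

B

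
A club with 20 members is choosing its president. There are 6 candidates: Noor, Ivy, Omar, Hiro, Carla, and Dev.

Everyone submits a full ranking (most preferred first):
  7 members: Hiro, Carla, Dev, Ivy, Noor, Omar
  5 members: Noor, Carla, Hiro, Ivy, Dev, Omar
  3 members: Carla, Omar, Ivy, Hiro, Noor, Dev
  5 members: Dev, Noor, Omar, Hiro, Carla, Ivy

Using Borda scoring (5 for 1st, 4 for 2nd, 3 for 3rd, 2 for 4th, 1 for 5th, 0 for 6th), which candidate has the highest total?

Carla

Noor: 7×1 + 5×5 + 3×1 + 5×4 = 55
Ivy: 7×2 + 5×2 + 3×3 + 5×0 = 33
Omar: 7×0 + 5×0 + 3×4 + 5×3 = 27
Hiro: 7×5 + 5×3 + 3×2 + 5×2 = 66
Carla: 7×4 + 5×4 + 3×5 + 5×1 = 68
Dev: 7×3 + 5×1 + 3×0 + 5×5 = 51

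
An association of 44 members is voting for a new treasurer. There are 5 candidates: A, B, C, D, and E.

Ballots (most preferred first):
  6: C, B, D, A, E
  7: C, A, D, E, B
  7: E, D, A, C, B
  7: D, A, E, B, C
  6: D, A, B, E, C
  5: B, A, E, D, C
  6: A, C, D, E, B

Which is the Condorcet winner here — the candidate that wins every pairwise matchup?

D

D vs A: 26–18
D vs B: 33–11
D vs C: 25–19
D vs E: 32–12
D beats every other candidate.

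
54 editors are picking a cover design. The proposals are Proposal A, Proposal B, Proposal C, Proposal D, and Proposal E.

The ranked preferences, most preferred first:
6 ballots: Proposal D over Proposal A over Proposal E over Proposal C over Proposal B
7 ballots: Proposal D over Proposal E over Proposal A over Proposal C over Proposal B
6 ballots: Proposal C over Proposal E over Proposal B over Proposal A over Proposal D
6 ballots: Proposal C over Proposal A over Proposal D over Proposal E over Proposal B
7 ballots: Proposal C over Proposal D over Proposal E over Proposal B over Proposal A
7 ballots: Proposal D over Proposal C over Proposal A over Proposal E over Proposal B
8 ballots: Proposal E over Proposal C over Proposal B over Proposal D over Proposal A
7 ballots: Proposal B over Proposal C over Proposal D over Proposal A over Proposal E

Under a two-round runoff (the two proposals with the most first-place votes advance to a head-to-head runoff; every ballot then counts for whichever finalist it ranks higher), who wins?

Proposal C

Round 1 first-place votes: Proposal A 0, Proposal B 7, Proposal C 19, Proposal D 20, Proposal E 8. Proposal D and Proposal C advance.
Runoff: Proposal D is ranked above Proposal C on 20 ballots, Proposal C above Proposal D on 34.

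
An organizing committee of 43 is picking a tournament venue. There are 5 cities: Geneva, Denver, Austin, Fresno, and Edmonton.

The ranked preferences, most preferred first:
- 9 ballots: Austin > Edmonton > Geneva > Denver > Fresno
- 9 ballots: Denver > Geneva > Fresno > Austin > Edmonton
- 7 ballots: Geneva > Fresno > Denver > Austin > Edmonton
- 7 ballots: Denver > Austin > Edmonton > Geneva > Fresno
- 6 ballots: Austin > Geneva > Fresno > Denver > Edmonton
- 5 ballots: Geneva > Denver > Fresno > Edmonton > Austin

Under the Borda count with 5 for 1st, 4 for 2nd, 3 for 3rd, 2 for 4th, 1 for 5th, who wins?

Geneva: 9×3 + 9×4 + 7×5 + 7×2 + 6×4 + 5×5 = 161
Denver: 9×2 + 9×5 + 7×3 + 7×5 + 6×2 + 5×4 = 151
Austin: 9×5 + 9×2 + 7×2 + 7×4 + 6×5 + 5×1 = 140
Fresno: 9×1 + 9×3 + 7×4 + 7×1 + 6×3 + 5×3 = 104
Edmonton: 9×4 + 9×1 + 7×1 + 7×3 + 6×1 + 5×2 = 89

Geneva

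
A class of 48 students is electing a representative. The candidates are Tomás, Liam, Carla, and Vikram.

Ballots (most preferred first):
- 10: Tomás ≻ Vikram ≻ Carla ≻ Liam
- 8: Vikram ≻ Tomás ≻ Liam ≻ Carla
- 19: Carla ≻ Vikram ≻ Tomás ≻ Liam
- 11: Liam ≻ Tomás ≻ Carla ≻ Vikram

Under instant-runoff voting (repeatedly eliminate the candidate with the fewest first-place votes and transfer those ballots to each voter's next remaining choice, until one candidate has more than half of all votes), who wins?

Round 1: Tomás 10, Liam 11, Carla 19, Vikram 8. Vikram eliminated.
Round 2: Tomás 18, Liam 11, Carla 19. Liam eliminated.
Round 3: Tomás 29, Carla 19. Tomás has a majority (≥25).

Tomás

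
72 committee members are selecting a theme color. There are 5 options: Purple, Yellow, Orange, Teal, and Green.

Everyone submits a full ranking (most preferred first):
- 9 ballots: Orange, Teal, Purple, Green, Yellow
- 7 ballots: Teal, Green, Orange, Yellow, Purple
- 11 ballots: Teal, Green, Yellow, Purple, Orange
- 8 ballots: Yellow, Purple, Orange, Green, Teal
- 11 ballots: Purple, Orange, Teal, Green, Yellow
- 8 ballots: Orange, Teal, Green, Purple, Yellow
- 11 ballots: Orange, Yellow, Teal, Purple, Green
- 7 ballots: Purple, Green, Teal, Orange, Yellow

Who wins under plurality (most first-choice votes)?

First-place votes: Purple 18, Yellow 8, Orange 28, Teal 18, Green 0.

Orange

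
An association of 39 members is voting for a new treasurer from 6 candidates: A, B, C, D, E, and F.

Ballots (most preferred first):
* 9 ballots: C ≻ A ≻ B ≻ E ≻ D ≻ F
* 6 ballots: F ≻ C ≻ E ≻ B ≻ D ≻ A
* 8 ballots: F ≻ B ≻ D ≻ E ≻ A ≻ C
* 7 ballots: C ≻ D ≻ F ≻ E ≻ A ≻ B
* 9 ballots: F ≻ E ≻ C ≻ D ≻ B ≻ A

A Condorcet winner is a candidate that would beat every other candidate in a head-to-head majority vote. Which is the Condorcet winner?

F vs A: 30–9
F vs B: 30–9
F vs C: 23–16
F vs D: 23–16
F vs E: 30–9
F beats every other candidate.

F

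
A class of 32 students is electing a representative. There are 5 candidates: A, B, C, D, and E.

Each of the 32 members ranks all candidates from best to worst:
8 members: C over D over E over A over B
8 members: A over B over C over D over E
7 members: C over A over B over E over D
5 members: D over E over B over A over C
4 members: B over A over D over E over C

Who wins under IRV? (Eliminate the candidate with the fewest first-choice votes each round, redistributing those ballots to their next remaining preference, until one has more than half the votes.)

Round 1: A 8, B 4, C 15, D 5, E 0. E eliminated.
Round 2: A 8, B 4, C 15, D 5. B eliminated.
Round 3: A 12, C 15, D 5. D eliminated.
Round 4: A 17, C 15. A has a majority (≥17).

A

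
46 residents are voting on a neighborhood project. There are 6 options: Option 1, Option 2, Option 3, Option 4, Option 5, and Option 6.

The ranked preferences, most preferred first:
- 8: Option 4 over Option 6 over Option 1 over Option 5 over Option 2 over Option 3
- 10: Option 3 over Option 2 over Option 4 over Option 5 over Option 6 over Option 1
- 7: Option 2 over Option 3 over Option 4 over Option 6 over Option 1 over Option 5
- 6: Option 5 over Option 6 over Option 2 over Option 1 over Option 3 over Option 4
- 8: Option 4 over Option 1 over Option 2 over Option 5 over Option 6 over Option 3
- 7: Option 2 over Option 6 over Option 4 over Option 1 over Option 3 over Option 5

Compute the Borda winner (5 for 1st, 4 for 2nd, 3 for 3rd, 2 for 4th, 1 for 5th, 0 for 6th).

Option 1: 8×3 + 10×0 + 7×1 + 6×2 + 8×4 + 7×2 = 89
Option 2: 8×1 + 10×4 + 7×5 + 6×3 + 8×3 + 7×5 = 160
Option 3: 8×0 + 10×5 + 7×4 + 6×1 + 8×0 + 7×1 = 91
Option 4: 8×5 + 10×3 + 7×3 + 6×0 + 8×5 + 7×3 = 152
Option 5: 8×2 + 10×2 + 7×0 + 6×5 + 8×2 + 7×0 = 82
Option 6: 8×4 + 10×1 + 7×2 + 6×4 + 8×1 + 7×4 = 116

Option 2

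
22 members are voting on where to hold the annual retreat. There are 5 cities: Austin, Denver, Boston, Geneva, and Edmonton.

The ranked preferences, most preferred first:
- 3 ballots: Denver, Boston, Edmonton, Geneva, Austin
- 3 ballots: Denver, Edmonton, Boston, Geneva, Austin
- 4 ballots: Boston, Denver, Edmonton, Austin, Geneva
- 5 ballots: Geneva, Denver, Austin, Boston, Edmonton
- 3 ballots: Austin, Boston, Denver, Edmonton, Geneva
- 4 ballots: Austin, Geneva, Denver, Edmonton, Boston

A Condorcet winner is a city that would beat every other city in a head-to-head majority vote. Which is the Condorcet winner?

Denver vs Austin: 15–7
Denver vs Boston: 15–7
Denver vs Geneva: 13–9
Denver vs Edmonton: 22–0
Denver beats every other city.

Denver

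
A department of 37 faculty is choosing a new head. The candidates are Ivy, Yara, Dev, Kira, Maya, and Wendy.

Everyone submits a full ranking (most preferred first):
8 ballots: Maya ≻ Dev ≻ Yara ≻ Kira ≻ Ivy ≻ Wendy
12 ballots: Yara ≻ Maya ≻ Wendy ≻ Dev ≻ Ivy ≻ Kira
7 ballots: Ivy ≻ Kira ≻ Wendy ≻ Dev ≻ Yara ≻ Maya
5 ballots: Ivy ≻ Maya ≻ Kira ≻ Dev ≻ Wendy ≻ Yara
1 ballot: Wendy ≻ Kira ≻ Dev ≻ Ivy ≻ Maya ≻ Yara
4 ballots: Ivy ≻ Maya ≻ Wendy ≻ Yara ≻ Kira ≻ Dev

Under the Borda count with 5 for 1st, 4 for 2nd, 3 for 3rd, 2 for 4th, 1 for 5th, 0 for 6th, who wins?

Maya

Ivy: 8×1 + 12×1 + 7×5 + 5×5 + 1×2 + 4×5 = 102
Yara: 8×3 + 12×5 + 7×1 + 5×0 + 1×0 + 4×2 = 99
Dev: 8×4 + 12×2 + 7×2 + 5×2 + 1×3 + 4×0 = 83
Kira: 8×2 + 12×0 + 7×4 + 5×3 + 1×4 + 4×1 = 67
Maya: 8×5 + 12×4 + 7×0 + 5×4 + 1×1 + 4×4 = 125
Wendy: 8×0 + 12×3 + 7×3 + 5×1 + 1×5 + 4×3 = 79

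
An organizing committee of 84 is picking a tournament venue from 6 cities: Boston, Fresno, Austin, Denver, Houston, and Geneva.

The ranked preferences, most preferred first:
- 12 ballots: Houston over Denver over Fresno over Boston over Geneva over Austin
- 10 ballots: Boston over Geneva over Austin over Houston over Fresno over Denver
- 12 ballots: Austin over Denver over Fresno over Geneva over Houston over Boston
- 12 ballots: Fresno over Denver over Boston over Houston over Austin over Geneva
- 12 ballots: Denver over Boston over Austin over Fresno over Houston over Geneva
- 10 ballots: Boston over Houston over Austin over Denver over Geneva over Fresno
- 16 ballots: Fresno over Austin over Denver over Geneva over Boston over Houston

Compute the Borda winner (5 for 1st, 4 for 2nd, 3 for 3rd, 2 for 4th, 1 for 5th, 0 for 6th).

Denver

Boston: 12×2 + 10×5 + 12×0 + 12×3 + 12×4 + 10×5 + 16×1 = 224
Fresno: 12×3 + 10×1 + 12×3 + 12×5 + 12×2 + 10×0 + 16×5 = 246
Austin: 12×0 + 10×3 + 12×5 + 12×1 + 12×3 + 10×3 + 16×4 = 232
Denver: 12×4 + 10×0 + 12×4 + 12×4 + 12×5 + 10×2 + 16×3 = 272
Houston: 12×5 + 10×2 + 12×1 + 12×2 + 12×1 + 10×4 + 16×0 = 168
Geneva: 12×1 + 10×4 + 12×2 + 12×0 + 12×0 + 10×1 + 16×2 = 118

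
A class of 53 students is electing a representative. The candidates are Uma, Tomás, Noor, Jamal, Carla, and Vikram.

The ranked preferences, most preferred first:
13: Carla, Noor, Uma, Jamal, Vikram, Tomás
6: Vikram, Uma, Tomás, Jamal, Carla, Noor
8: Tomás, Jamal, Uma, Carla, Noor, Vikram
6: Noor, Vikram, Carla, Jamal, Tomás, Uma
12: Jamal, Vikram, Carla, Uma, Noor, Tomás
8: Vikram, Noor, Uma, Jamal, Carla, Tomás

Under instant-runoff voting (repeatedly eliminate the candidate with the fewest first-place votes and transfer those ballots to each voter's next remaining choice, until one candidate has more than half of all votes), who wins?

Jamal

Round 1: Uma 0, Tomás 8, Noor 6, Jamal 12, Carla 13, Vikram 14. Uma eliminated.
Round 2: Tomás 8, Noor 6, Jamal 12, Carla 13, Vikram 14. Noor eliminated.
Round 3: Tomás 8, Jamal 12, Carla 13, Vikram 20. Tomás eliminated.
Round 4: Jamal 20, Carla 13, Vikram 20. Carla eliminated.
Round 5: Jamal 33, Vikram 20. Jamal has a majority (≥27).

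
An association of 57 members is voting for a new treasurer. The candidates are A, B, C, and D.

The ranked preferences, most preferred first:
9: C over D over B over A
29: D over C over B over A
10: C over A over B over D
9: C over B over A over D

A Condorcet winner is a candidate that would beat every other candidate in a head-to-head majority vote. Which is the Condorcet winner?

D vs A: 38–19
D vs B: 38–19
D vs C: 29–28
D beats every other candidate.

D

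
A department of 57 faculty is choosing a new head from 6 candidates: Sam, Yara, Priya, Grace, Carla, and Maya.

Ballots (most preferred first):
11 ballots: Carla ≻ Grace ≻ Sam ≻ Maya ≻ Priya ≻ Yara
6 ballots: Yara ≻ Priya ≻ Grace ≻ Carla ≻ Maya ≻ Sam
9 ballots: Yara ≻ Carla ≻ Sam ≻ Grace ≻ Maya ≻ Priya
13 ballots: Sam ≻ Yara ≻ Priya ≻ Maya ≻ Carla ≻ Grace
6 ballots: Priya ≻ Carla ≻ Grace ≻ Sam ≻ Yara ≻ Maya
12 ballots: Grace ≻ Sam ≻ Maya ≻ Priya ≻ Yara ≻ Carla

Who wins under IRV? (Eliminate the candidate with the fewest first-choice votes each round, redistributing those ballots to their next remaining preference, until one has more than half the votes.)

Round 1: Sam 13, Yara 15, Priya 6, Grace 12, Carla 11, Maya 0. Maya eliminated.
Round 2: Sam 13, Yara 15, Priya 6, Grace 12, Carla 11. Priya eliminated.
Round 3: Sam 13, Yara 15, Grace 12, Carla 17. Grace eliminated.
Round 4: Sam 25, Yara 15, Carla 17. Yara eliminated.
Round 5: Sam 25, Carla 32. Carla has a majority (≥29).

Carla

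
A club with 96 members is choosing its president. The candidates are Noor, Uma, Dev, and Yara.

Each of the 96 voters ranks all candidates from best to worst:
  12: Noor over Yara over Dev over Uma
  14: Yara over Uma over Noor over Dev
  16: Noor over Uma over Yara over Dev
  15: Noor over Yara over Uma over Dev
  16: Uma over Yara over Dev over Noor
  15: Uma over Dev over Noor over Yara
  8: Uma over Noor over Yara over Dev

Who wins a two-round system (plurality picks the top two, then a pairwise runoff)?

Round 1 first-place votes: Noor 43, Uma 39, Dev 0, Yara 14. Noor and Uma advance.
Runoff: Noor is ranked above Uma on 43 ballots, Uma above Noor on 53.

Uma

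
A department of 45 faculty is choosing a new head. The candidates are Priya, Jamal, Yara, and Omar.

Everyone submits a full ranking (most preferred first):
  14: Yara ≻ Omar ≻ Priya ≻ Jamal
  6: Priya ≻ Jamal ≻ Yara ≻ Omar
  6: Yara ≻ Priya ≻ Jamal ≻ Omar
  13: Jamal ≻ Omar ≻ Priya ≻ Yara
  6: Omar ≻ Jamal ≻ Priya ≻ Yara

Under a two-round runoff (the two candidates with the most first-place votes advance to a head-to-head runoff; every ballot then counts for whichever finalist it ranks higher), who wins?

Jamal

Round 1 first-place votes: Priya 6, Jamal 13, Yara 20, Omar 6. Yara and Jamal advance.
Runoff: Yara is ranked above Jamal on 20 ballots, Jamal above Yara on 25.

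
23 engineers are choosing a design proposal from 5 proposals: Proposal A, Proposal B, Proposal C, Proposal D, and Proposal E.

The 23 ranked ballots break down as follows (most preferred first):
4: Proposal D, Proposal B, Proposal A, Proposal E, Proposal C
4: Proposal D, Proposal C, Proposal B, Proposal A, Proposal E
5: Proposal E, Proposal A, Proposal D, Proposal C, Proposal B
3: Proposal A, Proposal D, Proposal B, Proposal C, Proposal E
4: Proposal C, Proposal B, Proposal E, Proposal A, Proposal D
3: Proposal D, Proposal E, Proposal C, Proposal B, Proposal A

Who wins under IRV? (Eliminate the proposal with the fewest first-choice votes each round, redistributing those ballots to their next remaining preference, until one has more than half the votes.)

Round 1: Proposal A 3, Proposal B 0, Proposal C 4, Proposal D 11, Proposal E 5. Proposal B eliminated.
Round 2: Proposal A 3, Proposal C 4, Proposal D 11, Proposal E 5. Proposal A eliminated.
Round 3: Proposal C 4, Proposal D 14, Proposal E 5. Proposal D has a majority (≥12).

Proposal D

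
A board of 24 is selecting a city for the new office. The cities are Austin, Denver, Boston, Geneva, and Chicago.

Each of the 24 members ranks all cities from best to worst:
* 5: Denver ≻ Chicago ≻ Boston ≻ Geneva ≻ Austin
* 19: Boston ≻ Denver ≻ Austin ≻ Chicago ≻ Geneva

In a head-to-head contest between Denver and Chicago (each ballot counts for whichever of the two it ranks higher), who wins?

Denver is ranked above Chicago on 24 ballots; Chicago above Denver on 0.

Denver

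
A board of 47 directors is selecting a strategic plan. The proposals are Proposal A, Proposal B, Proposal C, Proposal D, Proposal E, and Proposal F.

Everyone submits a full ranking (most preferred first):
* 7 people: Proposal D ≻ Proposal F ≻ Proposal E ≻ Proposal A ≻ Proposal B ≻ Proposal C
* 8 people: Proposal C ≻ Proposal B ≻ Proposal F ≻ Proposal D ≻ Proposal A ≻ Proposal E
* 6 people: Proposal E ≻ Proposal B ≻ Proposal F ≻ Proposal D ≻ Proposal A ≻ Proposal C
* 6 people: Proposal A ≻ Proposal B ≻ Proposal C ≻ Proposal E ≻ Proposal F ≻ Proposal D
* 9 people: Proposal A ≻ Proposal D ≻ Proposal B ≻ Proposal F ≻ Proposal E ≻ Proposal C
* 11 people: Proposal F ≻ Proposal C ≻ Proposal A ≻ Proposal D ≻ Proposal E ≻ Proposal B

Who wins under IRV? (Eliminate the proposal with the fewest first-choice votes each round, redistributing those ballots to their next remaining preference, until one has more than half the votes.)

Round 1: Proposal A 15, Proposal B 0, Proposal C 8, Proposal D 7, Proposal E 6, Proposal F 11. Proposal B eliminated.
Round 2: Proposal A 15, Proposal C 8, Proposal D 7, Proposal E 6, Proposal F 11. Proposal E eliminated.
Round 3: Proposal A 15, Proposal C 8, Proposal D 7, Proposal F 17. Proposal D eliminated.
Round 4: Proposal A 15, Proposal C 8, Proposal F 24. Proposal F has a majority (≥24).

Proposal F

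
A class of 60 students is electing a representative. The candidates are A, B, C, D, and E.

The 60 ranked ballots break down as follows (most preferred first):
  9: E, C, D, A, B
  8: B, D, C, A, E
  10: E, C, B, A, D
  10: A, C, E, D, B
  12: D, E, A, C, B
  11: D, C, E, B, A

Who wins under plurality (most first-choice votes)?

D

First-place votes: A 10, B 8, C 0, D 23, E 19.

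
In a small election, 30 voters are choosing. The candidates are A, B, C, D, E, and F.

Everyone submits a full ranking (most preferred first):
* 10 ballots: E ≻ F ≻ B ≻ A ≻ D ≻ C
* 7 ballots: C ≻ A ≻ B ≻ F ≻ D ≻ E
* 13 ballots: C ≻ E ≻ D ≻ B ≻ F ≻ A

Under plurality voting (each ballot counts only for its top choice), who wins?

First-place votes: A 0, B 0, C 20, D 0, E 10, F 0.

C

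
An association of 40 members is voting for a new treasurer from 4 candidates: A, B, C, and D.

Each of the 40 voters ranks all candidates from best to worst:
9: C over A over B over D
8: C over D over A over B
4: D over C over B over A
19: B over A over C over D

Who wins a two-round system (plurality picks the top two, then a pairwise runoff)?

C

Round 1 first-place votes: A 0, B 19, C 17, D 4. B and C advance.
Runoff: B is ranked above C on 19 ballots, C above B on 21.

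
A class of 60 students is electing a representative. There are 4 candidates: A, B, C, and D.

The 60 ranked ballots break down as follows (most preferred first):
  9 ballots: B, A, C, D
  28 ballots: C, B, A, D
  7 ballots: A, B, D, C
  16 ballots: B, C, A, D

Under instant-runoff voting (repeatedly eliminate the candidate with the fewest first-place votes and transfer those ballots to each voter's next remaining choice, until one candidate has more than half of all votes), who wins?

B

Round 1: A 7, B 25, C 28, D 0. D eliminated.
Round 2: A 7, B 25, C 28. A eliminated.
Round 3: B 32, C 28. B has a majority (≥31).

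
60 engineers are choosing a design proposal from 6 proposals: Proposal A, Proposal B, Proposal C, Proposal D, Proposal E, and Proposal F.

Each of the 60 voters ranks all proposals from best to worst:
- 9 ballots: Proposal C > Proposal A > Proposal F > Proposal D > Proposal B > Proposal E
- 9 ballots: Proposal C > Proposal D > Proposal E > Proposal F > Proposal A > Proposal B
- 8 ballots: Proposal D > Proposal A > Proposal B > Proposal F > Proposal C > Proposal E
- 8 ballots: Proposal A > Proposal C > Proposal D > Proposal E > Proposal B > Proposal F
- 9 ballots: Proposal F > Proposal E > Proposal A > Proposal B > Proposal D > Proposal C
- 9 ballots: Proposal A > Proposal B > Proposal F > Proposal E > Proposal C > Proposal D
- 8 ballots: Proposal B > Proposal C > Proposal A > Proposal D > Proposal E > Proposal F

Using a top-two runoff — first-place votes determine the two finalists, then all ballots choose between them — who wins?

Proposal A

Round 1 first-place votes: Proposal A 17, Proposal B 8, Proposal C 18, Proposal D 8, Proposal E 0, Proposal F 9. Proposal C and Proposal A advance.
Runoff: Proposal C is ranked above Proposal A on 26 ballots, Proposal A above Proposal C on 34.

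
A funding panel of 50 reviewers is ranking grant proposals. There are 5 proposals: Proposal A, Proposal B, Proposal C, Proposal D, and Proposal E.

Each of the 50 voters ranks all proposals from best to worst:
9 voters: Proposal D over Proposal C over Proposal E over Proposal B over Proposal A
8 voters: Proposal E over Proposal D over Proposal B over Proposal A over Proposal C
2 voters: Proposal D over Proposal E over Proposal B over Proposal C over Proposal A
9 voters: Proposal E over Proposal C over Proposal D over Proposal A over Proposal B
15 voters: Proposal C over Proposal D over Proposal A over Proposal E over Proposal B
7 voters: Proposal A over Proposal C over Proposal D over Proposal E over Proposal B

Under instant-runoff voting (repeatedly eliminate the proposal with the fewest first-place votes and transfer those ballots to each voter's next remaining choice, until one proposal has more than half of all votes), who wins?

Round 1: Proposal A 7, Proposal B 0, Proposal C 15, Proposal D 11, Proposal E 17. Proposal B eliminated.
Round 2: Proposal A 7, Proposal C 15, Proposal D 11, Proposal E 17. Proposal A eliminated.
Round 3: Proposal C 22, Proposal D 11, Proposal E 17. Proposal D eliminated.
Round 4: Proposal C 31, Proposal E 19. Proposal C has a majority (≥26).

Proposal C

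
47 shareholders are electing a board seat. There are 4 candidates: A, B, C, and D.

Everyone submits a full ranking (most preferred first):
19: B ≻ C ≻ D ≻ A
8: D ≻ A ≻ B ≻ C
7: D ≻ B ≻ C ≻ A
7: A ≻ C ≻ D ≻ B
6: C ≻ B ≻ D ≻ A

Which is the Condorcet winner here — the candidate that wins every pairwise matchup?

B vs A: 32–15
B vs C: 34–13
B vs D: 25–22
B beats every other candidate.

B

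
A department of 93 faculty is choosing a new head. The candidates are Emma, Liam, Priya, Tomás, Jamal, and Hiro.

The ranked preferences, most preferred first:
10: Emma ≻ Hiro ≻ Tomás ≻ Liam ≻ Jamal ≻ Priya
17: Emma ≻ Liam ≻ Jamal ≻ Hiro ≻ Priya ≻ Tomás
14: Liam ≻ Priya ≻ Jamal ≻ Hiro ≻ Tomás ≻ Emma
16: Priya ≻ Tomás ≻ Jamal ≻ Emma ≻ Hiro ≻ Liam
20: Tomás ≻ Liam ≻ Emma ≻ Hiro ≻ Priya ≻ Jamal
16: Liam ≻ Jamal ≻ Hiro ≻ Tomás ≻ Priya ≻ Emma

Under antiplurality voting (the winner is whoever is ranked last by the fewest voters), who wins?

Hiro

Last-place votes: Emma 30, Liam 16, Priya 10, Tomás 17, Jamal 20, Hiro 0.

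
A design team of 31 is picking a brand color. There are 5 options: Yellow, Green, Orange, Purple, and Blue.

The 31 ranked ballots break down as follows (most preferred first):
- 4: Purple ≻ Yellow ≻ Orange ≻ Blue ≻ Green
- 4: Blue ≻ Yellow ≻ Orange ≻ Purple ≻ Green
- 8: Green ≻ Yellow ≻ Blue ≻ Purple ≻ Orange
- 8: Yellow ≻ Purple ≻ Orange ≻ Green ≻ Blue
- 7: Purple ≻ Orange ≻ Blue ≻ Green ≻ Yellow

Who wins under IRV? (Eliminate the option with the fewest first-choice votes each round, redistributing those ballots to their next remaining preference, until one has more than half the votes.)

Yellow

Round 1: Yellow 8, Green 8, Orange 0, Purple 11, Blue 4. Orange eliminated.
Round 2: Yellow 8, Green 8, Purple 11, Blue 4. Blue eliminated.
Round 3: Yellow 12, Green 8, Purple 11. Green eliminated.
Round 4: Yellow 20, Purple 11. Yellow has a majority (≥16).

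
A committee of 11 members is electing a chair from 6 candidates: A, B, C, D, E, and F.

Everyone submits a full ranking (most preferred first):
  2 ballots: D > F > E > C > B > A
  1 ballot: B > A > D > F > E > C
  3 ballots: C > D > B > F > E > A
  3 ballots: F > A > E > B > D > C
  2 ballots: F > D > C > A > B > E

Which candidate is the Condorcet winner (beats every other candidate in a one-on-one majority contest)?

D

D vs A: 7–4
D vs B: 7–4
D vs C: 8–3
D vs E: 8–3
D vs F: 6–5
D beats every other candidate.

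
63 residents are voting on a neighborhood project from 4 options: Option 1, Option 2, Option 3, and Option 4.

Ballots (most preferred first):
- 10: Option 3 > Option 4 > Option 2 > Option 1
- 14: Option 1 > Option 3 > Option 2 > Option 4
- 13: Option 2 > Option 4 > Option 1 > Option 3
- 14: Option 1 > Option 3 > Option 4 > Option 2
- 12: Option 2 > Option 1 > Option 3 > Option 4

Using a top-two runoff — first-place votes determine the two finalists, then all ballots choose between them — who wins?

Round 1 first-place votes: Option 1 28, Option 2 25, Option 3 10, Option 4 0. Option 1 and Option 2 advance.
Runoff: Option 1 is ranked above Option 2 on 28 ballots, Option 2 above Option 1 on 35.

Option 2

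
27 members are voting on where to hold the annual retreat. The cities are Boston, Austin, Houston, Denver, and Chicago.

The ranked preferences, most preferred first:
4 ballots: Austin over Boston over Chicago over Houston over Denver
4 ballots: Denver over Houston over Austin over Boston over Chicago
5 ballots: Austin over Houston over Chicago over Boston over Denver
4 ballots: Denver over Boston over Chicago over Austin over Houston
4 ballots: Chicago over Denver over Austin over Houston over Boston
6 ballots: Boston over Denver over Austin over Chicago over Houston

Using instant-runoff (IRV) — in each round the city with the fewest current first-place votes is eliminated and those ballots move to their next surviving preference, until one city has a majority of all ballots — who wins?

Round 1: Boston 6, Austin 9, Houston 0, Denver 8, Chicago 4. Houston eliminated.
Round 2: Boston 6, Austin 9, Denver 8, Chicago 4. Chicago eliminated.
Round 3: Boston 6, Austin 9, Denver 12. Boston eliminated.
Round 4: Austin 9, Denver 18. Denver has a majority (≥14).

Denver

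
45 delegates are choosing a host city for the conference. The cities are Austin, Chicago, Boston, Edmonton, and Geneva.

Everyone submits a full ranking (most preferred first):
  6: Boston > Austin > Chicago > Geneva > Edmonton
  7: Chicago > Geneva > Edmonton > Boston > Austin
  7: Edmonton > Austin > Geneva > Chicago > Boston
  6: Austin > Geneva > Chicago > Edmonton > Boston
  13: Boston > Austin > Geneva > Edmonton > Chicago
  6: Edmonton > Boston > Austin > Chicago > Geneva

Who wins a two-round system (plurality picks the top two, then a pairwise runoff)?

Round 1 first-place votes: Austin 6, Chicago 7, Boston 19, Edmonton 13, Geneva 0. Boston and Edmonton advance.
Runoff: Boston is ranked above Edmonton on 19 ballots, Edmonton above Boston on 26.

Edmonton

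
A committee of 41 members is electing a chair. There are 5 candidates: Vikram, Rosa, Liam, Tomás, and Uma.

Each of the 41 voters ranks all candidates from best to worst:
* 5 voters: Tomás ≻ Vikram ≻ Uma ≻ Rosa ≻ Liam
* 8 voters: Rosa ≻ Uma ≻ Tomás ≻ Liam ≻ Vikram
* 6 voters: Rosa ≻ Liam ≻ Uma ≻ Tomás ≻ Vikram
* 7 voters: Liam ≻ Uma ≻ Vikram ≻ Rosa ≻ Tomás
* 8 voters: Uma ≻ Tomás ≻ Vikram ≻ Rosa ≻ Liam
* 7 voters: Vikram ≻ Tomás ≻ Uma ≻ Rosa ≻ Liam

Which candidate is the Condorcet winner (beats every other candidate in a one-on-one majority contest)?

Uma

Uma vs Vikram: 29–12
Uma vs Rosa: 27–14
Uma vs Liam: 28–13
Uma vs Tomás: 29–12
Uma beats every other candidate.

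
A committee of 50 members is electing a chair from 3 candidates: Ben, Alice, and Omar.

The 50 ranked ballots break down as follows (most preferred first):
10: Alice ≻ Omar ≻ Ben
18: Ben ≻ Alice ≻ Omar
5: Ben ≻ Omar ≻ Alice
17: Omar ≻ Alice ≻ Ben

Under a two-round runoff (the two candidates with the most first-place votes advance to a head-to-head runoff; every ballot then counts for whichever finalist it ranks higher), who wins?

Omar

Round 1 first-place votes: Ben 23, Alice 10, Omar 17. Ben and Omar advance.
Runoff: Ben is ranked above Omar on 23 ballots, Omar above Ben on 27.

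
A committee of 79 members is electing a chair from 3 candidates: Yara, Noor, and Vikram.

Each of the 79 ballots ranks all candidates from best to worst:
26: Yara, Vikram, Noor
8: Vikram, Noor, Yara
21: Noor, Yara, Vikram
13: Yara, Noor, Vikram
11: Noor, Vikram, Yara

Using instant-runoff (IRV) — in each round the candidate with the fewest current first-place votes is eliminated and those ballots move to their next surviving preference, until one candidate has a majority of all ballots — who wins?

Noor

Round 1: Yara 39, Noor 32, Vikram 8. Vikram eliminated.
Round 2: Yara 39, Noor 40. Noor has a majority (≥40).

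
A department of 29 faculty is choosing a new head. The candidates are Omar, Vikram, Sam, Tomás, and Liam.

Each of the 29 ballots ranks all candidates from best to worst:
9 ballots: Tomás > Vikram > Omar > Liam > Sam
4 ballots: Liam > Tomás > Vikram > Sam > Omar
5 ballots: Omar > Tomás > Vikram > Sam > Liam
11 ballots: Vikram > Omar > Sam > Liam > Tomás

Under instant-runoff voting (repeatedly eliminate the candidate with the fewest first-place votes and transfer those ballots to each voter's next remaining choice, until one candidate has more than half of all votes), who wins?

Round 1: Omar 5, Vikram 11, Sam 0, Tomás 9, Liam 4. Sam eliminated.
Round 2: Omar 5, Vikram 11, Tomás 9, Liam 4. Liam eliminated.
Round 3: Omar 5, Vikram 11, Tomás 13. Omar eliminated.
Round 4: Vikram 11, Tomás 18. Tomás has a majority (≥15).

Tomás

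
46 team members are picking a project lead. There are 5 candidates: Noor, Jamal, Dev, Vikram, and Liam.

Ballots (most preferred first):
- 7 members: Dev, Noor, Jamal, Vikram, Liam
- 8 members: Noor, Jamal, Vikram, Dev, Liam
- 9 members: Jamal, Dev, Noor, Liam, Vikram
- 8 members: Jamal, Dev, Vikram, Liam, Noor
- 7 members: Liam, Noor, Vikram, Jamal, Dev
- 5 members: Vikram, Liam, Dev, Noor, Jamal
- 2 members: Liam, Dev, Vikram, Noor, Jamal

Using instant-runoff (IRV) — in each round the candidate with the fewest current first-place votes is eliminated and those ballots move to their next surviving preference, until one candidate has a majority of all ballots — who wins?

Round 1: Noor 8, Jamal 17, Dev 7, Vikram 5, Liam 9. Vikram eliminated.
Round 2: Noor 8, Jamal 17, Dev 7, Liam 14. Dev eliminated.
Round 3: Noor 15, Jamal 17, Liam 14. Liam eliminated.
Round 4: Noor 29, Jamal 17. Noor has a majority (≥24).

Noor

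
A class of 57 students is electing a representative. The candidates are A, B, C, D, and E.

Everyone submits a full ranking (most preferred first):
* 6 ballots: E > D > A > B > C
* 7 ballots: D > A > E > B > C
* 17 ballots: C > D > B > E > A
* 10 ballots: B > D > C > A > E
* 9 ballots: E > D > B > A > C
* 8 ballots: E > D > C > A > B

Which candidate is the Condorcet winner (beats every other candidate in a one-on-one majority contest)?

D

D vs A: 57–0
D vs B: 47–10
D vs C: 40–17
D vs E: 34–23
D beats every other candidate.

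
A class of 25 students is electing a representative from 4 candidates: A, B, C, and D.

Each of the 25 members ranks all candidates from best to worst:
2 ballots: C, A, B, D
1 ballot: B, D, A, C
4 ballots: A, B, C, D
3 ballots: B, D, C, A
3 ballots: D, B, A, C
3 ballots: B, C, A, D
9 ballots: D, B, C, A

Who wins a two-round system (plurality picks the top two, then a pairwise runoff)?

Round 1 first-place votes: A 4, B 7, C 2, D 12. D and B advance.
Runoff: D is ranked above B on 12 ballots, B above D on 13.

B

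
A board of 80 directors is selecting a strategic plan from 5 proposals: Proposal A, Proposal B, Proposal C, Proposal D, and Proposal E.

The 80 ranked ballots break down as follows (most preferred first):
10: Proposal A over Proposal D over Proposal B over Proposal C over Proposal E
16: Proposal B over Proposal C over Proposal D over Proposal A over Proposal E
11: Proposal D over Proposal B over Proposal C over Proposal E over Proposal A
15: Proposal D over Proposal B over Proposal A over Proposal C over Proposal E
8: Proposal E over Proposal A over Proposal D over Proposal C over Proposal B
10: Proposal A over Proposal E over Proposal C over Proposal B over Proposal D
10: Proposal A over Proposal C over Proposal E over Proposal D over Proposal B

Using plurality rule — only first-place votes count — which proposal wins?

First-place votes: Proposal A 30, Proposal B 16, Proposal C 0, Proposal D 26, Proposal E 8.

Proposal A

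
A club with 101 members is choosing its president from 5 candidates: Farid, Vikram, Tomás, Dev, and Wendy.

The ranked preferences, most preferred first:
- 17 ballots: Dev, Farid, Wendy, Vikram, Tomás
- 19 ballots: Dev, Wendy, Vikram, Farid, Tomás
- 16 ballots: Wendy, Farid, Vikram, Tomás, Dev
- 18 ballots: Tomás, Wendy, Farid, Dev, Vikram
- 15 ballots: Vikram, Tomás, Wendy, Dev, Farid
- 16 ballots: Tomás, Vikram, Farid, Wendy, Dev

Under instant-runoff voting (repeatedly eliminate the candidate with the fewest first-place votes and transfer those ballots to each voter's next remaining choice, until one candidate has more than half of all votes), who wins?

Round 1: Farid 0, Vikram 15, Tomás 34, Dev 36, Wendy 16. Farid eliminated.
Round 2: Vikram 15, Tomás 34, Dev 36, Wendy 16. Vikram eliminated.
Round 3: Tomás 49, Dev 36, Wendy 16. Wendy eliminated.
Round 4: Tomás 65, Dev 36. Tomás has a majority (≥51).

Tomás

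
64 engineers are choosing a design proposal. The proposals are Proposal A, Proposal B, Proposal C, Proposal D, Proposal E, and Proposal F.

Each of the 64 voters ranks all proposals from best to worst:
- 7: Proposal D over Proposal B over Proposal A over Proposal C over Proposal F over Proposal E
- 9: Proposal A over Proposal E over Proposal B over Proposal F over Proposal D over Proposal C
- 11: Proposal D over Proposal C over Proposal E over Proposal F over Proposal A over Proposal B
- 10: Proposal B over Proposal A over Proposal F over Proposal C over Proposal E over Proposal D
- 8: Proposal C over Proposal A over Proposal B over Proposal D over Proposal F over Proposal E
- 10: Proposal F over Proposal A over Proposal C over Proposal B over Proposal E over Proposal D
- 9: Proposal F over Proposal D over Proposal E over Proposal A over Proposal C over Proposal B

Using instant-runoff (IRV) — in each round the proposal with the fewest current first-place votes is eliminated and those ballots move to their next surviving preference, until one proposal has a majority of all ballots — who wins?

Round 1: Proposal A 9, Proposal B 10, Proposal C 8, Proposal D 18, Proposal E 0, Proposal F 19. Proposal E eliminated.
Round 2: Proposal A 9, Proposal B 10, Proposal C 8, Proposal D 18, Proposal F 19. Proposal C eliminated.
Round 3: Proposal A 17, Proposal B 10, Proposal D 18, Proposal F 19. Proposal B eliminated.
Round 4: Proposal A 27, Proposal D 18, Proposal F 19. Proposal D eliminated.
Round 5: Proposal A 34, Proposal F 30. Proposal A has a majority (≥33).

Proposal A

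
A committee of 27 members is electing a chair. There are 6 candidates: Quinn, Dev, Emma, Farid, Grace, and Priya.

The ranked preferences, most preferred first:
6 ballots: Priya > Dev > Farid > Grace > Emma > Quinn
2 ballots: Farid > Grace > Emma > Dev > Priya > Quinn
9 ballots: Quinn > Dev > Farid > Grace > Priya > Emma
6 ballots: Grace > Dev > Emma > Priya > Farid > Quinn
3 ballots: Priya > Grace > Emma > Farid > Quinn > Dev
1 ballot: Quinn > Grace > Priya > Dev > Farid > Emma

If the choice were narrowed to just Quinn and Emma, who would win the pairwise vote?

Emma

Quinn is ranked above Emma on 10 ballots; Emma above Quinn on 17.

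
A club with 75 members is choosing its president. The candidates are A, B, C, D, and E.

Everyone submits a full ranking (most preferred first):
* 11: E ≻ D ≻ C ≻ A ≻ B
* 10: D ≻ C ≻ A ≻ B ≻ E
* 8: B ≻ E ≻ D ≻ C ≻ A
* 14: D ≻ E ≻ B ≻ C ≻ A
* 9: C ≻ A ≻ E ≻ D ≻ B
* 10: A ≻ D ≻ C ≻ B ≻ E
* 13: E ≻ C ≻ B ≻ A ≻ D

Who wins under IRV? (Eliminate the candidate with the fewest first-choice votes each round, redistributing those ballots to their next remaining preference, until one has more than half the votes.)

E

Round 1: A 10, B 8, C 9, D 24, E 24. B eliminated.
Round 2: A 10, C 9, D 24, E 32. C eliminated.
Round 3: A 19, D 24, E 32. A eliminated.
Round 4: D 34, E 41. E has a majority (≥38).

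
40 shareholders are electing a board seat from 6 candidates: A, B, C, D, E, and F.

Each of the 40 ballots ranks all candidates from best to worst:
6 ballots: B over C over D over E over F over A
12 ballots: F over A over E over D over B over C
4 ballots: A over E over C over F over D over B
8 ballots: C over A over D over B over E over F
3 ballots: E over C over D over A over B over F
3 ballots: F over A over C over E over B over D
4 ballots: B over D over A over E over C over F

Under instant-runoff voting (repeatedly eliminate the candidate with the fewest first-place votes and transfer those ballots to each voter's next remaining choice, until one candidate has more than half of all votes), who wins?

Round 1: A 4, B 10, C 8, D 0, E 3, F 15. D eliminated.
Round 2: A 4, B 10, C 8, E 3, F 15. E eliminated.
Round 3: A 4, B 10, C 11, F 15. A eliminated.
Round 4: B 10, C 15, F 15. B eliminated.
Round 5: C 25, F 15. C has a majority (≥21).

C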